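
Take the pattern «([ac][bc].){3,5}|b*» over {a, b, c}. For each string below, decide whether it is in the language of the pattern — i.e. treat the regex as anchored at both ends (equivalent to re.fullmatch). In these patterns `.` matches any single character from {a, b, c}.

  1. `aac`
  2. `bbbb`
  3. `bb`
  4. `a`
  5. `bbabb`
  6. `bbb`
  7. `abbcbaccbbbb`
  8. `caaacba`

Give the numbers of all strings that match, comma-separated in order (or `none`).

2, 3, 6

1 → no match
2 → match
3 → match
4 → no match
5 → no match
6 → match
7 → no match
8 → no match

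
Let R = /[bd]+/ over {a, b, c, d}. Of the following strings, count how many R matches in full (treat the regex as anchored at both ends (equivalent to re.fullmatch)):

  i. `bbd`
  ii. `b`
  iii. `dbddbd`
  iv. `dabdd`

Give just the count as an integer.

i → match
ii → match
iii → match
iv → no match
Total matched: 3

3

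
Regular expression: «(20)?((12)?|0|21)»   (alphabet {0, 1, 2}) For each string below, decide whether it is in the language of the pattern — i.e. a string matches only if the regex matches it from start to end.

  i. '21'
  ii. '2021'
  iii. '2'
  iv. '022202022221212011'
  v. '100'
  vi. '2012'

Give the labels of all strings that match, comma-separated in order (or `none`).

i → match
ii → match
iii → no match
iv → no match
v → no match
vi → match

i, ii, vi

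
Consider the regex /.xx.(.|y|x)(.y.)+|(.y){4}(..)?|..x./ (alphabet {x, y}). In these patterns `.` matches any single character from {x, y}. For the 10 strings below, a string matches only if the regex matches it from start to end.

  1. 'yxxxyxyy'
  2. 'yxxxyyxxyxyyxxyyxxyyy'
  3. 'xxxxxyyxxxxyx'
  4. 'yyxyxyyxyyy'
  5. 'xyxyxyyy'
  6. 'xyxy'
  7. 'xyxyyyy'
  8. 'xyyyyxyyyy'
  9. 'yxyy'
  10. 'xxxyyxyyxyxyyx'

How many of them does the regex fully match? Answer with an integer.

1. 'yxxxyxyy' → match
2 → no match
3 → no match
4. 'yyxyxyyxyyy' → no match
5. 'xyxyxyyy' → match
6. 'xyxy' → match
7. 'xyxyyyy' → no match
8. 'xyyyyxyyyy' → no match
9. 'yxyy' → no match
10 → match
Total matched: 4

4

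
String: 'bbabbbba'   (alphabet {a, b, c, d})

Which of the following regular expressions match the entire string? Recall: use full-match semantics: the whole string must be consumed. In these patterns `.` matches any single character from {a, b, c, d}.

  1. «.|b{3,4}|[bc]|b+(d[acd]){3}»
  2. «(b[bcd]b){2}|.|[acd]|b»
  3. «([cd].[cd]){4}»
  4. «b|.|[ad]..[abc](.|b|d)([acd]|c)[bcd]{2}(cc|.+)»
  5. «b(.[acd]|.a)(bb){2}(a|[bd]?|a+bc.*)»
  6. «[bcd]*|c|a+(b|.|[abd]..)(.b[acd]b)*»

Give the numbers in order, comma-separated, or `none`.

5

1 → no match
2 → no match
3 → no match
4 → no match
5 → match
6 → no match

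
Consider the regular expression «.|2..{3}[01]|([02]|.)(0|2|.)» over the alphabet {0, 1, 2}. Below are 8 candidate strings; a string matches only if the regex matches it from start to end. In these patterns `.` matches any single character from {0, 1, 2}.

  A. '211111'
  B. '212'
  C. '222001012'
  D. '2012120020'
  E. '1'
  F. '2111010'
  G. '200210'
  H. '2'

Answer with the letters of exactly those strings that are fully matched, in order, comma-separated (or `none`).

A → match
B → no match
C → no match
D → no match
E → match
F → no match
G → match
H → match

A, E, G, H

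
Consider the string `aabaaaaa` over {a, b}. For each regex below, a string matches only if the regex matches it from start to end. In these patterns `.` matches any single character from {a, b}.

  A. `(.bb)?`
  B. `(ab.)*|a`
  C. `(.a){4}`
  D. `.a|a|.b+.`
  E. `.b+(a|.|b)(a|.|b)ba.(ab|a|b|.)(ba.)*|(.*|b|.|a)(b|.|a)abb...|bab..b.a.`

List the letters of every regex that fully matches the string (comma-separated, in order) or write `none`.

A → no match
B → no match
C → match
D → no match
E → no match

C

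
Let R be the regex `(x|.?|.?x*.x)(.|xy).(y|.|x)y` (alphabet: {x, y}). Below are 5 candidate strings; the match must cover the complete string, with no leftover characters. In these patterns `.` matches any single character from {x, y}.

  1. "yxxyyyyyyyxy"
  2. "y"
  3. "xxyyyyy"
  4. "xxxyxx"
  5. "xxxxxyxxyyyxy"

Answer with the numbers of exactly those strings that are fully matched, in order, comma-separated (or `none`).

none

1. "yxxyyyyyyyxy" → no match
2. "y" → no match
3. "xxyyyyy" → no match
4. "xxxyxx" → no match — must end with "y"
5 → no match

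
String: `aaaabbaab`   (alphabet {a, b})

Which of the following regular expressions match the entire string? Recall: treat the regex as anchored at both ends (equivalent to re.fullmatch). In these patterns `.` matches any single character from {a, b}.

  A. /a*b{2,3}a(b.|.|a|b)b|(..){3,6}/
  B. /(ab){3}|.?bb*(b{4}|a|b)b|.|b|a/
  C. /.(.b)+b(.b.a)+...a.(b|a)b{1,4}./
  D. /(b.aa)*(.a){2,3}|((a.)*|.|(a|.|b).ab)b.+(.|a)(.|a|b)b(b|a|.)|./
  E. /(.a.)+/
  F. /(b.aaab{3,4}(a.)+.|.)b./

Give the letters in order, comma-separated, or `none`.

A → match
B → no match
C → no match
D → no match
E → no match
F → no match

A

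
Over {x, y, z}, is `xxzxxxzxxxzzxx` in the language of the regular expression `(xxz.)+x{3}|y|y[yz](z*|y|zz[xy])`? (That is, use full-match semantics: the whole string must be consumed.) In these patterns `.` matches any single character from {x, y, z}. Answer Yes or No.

No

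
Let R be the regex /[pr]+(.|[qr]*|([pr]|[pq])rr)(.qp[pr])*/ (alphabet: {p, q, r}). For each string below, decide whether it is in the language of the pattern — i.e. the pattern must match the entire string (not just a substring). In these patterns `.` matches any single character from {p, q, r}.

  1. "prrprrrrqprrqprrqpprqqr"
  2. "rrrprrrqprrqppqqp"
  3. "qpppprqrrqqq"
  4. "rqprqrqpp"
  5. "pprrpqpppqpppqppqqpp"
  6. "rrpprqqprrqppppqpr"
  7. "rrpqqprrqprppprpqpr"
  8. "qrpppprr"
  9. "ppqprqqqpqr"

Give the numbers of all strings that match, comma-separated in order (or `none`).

5

1 → no match
2 → no match
3 → no match
4 → no match
5 → match
6 → no match
7 → no match
8 → no match
9 → no match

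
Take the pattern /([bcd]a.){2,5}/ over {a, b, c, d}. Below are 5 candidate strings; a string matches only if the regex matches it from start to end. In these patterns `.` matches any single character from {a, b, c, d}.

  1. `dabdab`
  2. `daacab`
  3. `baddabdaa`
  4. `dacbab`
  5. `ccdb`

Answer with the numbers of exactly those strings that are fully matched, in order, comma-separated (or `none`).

1 → match
2 → match
3 → match
4 → match
5 → no match

1, 2, 3, 4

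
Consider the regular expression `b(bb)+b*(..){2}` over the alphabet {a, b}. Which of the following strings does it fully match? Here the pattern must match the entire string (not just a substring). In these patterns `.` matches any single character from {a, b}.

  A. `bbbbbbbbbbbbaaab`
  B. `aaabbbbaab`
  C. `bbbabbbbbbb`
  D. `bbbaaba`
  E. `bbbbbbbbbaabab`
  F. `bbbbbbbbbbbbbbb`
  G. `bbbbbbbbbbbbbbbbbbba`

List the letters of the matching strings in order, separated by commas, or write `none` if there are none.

A, D, F, G

A → match
B → no match — must start with `bbb`
C → no match
D → match
E → no match
F → match
G → match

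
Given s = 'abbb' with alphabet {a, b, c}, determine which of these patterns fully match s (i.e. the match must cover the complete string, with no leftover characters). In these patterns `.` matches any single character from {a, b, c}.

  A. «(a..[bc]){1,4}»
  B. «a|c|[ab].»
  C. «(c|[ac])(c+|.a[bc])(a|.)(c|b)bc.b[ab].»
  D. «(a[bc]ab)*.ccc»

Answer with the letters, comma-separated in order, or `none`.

A → match
B → no match
C → no match
D → no match — must end with 'ccc'

A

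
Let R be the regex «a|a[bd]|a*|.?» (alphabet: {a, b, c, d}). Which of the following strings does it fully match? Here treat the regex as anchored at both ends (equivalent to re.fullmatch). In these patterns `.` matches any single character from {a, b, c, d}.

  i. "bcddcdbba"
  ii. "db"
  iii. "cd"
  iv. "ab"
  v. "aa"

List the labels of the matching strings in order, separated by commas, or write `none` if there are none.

iv, v

i. "bcddcdbba" → no match
ii. "db" → no match
iii. "cd" → no match
iv. "ab" → match
v. "aa" → match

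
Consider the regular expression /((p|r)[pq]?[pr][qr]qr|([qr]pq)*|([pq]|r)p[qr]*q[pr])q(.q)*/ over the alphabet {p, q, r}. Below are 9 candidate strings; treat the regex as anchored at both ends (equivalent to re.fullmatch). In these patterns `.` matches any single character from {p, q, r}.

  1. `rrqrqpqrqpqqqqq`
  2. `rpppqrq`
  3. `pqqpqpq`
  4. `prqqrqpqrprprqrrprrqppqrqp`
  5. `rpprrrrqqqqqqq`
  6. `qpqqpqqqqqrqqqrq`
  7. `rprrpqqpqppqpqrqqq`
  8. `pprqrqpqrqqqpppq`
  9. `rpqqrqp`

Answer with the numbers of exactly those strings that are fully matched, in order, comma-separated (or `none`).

1 → no match
2 → no match
3 → no match
4 → no match
5 → no match
6 → match
7 → no match
8 → no match
9 → no match

6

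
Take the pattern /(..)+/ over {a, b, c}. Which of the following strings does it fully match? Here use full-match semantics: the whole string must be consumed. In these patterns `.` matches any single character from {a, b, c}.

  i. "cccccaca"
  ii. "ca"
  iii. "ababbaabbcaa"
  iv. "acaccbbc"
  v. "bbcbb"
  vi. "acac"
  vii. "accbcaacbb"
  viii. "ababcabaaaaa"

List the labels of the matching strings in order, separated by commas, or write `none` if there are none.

i → match
ii → match
iii → match
iv → match
v → no match
vi → match
vii → match
viii → match

i, ii, iii, iv, vi, vii, viii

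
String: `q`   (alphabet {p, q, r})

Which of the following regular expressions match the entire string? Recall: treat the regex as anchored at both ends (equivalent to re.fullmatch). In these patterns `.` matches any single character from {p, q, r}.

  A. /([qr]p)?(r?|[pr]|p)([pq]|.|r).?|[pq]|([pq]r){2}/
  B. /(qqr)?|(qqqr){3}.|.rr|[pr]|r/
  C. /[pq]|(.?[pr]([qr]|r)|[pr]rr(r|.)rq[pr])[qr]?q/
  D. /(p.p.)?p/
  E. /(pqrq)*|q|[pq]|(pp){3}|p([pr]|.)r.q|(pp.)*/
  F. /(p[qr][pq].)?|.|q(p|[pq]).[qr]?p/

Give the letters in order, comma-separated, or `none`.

A → match
B → no match
C → match
D → no match — must end with `p`
E → match
F → match

A, C, E, F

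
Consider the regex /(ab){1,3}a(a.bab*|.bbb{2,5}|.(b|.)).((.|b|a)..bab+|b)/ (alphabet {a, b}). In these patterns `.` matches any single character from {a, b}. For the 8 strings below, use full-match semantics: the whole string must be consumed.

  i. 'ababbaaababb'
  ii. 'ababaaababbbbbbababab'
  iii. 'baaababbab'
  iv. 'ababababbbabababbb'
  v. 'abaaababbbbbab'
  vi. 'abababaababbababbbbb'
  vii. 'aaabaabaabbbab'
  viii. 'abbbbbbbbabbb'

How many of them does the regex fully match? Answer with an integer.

4

i. 'ababbaaababb' → no match
ii → match
iii. 'baaababbab' → no match — must start with 'ab'
iv → match
v → match
vi → match
vii → no match — must start with 'ab'
viii → no match
Total matched: 4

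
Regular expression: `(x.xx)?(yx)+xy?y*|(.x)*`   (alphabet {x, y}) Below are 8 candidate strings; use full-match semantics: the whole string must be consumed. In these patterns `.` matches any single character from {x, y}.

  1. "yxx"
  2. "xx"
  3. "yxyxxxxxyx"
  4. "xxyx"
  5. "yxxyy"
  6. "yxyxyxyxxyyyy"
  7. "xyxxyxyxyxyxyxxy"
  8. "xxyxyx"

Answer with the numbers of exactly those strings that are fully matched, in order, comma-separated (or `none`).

1, 2, 3, 4, 5, 6, 7, 8

1 → match
2 → match
3 → match
4 → match
5 → match
6 → match
7 → match
8 → match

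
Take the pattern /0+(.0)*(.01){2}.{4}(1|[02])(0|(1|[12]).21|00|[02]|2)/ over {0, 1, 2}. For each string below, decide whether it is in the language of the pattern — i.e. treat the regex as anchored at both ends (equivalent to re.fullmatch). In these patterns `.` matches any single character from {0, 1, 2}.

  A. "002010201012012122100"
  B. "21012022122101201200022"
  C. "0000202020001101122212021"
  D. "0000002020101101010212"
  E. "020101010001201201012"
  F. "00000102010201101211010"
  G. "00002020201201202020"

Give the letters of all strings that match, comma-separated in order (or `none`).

A, C, D, E, F, G

A → match
B → no match — must start with "0"
C → match
D → match
E → match
F → match
G → match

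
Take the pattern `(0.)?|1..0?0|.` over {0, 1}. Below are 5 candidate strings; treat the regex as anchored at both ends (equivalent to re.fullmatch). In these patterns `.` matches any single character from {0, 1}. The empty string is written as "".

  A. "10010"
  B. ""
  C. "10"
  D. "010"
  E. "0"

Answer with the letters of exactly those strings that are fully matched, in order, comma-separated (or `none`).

A → no match
B → match
C → no match
D → no match
E → match

B, E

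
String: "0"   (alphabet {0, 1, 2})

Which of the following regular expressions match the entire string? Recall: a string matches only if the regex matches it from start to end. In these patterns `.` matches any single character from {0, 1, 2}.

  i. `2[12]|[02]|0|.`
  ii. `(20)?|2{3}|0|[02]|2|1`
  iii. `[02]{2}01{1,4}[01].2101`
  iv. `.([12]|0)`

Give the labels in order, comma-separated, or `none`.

i, ii

i → match
ii → match
iii → no match — must end with "2101"
iv → no match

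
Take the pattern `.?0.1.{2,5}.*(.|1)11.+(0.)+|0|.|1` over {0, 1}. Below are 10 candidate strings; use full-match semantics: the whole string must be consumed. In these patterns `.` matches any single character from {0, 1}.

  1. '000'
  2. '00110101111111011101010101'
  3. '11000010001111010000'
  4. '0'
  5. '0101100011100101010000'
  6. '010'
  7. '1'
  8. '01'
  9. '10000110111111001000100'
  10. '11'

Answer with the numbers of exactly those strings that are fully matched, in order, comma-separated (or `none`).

2, 4, 7

1 → no match
2 → match
3 → no match
4 → match
5 → no match
6 → no match
7 → match
8 → no match
9 → no match
10 → no match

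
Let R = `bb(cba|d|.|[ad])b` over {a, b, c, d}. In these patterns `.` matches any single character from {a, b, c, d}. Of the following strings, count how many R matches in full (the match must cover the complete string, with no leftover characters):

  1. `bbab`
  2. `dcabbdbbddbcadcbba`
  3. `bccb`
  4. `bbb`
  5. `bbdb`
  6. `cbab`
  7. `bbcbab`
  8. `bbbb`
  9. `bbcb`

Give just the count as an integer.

1 → match
2 → no match — must start with `bb`
3 → no match — must start with `bb`
4 → no match
5 → match
6 → no match — must start with `bb`
7 → match
8 → match
9 → match
Total matched: 5

5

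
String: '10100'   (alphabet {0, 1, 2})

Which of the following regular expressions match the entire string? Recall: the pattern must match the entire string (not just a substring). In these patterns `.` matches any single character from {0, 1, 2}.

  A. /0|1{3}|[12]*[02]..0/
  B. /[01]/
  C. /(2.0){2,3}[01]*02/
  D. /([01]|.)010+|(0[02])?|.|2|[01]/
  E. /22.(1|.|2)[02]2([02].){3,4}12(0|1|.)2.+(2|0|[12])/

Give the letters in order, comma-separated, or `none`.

A, D

A → match
B → no match
C → no match — must start with '2'
D → match
E → no match — must start with '22'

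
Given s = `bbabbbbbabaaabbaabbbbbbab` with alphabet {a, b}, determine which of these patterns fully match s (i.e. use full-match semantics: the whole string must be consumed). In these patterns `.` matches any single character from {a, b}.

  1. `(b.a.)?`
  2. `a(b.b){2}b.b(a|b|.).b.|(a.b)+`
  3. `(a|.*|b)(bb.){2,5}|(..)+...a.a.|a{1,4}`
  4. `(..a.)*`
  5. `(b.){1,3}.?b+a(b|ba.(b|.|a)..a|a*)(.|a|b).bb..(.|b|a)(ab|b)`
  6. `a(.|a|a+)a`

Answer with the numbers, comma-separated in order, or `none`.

5

1 → no match
2 → no match
3 → no match
4 → no match
5 → match
6 → no match — must start with `a`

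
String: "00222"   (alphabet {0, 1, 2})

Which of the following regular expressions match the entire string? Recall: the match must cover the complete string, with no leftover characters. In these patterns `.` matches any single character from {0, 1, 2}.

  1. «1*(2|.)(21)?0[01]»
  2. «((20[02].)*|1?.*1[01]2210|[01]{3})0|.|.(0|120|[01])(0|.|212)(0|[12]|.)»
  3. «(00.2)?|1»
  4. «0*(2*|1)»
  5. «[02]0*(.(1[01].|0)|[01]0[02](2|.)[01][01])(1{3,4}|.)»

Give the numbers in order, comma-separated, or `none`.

1 → no match
2 → no match
3 → no match
4 → match
5 → no match

4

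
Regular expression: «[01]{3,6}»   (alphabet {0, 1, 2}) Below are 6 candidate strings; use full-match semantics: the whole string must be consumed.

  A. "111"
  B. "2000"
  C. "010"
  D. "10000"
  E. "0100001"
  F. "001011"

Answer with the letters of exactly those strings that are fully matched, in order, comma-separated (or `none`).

A, C, D, F

A → match
B → no match
C → match
D → match
E → no match
F → match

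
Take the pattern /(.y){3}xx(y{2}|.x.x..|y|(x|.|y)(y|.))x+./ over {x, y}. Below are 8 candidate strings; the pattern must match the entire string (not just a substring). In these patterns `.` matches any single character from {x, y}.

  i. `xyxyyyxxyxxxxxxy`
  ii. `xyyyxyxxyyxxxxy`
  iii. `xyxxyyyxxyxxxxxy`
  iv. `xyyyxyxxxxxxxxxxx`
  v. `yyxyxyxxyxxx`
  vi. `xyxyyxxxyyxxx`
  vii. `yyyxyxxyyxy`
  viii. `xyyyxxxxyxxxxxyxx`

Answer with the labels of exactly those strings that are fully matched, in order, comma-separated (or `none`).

i, ii, iv, v

i → match
ii → match
iii → no match
iv → match
v → match
vi → no match
vii → no match
viii → no match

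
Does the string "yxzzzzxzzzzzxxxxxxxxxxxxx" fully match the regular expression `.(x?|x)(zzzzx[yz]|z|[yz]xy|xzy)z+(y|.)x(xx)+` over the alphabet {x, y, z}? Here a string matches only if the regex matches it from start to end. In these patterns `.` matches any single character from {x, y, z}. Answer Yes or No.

Yes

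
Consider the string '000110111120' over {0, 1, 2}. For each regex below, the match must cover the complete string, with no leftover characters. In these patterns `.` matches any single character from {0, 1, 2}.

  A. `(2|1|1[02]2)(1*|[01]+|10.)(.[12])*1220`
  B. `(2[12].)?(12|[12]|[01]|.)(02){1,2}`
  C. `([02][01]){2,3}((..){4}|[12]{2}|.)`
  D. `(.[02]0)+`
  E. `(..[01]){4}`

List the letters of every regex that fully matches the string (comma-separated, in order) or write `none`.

C, E

A → no match — must end with '1220'
B → no match — must end with '02'
C → match
D → no match
E → match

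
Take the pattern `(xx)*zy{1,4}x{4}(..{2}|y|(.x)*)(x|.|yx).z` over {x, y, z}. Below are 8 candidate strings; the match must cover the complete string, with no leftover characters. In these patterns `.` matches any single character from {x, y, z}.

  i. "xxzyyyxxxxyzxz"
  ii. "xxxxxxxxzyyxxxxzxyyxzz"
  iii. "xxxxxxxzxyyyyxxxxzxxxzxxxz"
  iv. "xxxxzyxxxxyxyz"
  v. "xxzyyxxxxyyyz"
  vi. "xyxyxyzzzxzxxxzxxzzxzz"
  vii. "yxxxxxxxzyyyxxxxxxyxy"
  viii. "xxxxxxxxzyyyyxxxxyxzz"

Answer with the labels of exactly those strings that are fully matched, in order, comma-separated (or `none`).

i → match
ii → match
iii → no match
iv → match
v → match
vi → no match
vii → no match — must end with "z"
viii → match

i, ii, iv, v, viii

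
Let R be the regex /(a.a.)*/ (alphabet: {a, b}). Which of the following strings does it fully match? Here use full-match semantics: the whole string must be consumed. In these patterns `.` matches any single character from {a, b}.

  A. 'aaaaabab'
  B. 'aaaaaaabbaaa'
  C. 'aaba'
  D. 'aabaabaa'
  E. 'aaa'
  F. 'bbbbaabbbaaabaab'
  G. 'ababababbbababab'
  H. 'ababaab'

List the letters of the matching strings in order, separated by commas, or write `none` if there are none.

A. 'aaaaabab' → match
B. 'aaaaaaabbaaa' → no match
C. 'aaba' → no match
D. 'aabaabaa' → no match
E. 'aaa' → no match
F → no match
G → no match
H. 'ababaab' → no match

A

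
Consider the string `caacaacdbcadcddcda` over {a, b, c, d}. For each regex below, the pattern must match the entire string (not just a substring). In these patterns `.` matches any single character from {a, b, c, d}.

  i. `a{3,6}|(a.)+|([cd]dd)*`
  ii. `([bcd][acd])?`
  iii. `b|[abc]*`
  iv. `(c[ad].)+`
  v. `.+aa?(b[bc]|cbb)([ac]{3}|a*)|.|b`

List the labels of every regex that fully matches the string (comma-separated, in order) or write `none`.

i → no match
ii → no match
iii → no match
iv → match
v → no match

iv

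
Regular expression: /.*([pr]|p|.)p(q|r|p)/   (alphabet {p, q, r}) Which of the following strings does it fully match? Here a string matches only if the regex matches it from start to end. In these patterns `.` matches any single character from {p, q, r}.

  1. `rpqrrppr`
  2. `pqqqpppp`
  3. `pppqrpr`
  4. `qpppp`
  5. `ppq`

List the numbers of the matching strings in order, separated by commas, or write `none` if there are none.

1 → match
2 → match
3 → match
4 → match
5 → match

1, 2, 3, 4, 5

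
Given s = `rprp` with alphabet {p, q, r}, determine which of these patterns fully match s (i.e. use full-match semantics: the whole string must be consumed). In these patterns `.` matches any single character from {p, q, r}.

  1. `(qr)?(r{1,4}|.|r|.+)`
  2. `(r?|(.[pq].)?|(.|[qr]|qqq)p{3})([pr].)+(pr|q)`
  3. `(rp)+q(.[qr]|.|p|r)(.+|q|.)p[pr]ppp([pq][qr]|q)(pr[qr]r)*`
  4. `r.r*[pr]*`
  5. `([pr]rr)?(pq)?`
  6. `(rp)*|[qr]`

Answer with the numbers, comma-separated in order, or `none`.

1, 4, 6

1 → match
2 → no match
3 → no match
4 → match
5 → no match
6 → match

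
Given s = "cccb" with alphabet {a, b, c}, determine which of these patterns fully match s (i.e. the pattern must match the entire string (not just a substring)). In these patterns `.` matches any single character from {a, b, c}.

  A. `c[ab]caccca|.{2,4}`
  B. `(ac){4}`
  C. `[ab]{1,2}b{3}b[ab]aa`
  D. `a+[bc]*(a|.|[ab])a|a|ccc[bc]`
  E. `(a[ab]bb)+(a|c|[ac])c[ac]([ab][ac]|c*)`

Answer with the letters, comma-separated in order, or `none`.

A, D

A → match
B → no match — must start with "ac"
C → no match — must end with "aa"
D → match
E → no match — must start with "a"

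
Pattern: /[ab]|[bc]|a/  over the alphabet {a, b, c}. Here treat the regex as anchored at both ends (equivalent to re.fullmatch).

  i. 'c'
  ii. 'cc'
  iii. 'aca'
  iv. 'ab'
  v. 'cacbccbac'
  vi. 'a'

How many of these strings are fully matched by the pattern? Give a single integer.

2

i → match
ii → no match
iii → no match
iv → no match
v → no match
vi → match
Total matched: 2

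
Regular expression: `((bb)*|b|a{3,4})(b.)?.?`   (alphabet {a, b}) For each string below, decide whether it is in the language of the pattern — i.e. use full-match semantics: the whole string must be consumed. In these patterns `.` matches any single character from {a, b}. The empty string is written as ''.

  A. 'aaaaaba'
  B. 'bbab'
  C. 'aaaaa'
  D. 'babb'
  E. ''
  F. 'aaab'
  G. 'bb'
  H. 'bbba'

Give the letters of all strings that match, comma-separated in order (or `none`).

A. 'aaaaaba' → no match
B. 'bbab' → match
C. 'aaaaa' → match
D. 'babb' → no match
E. '' → match
F. 'aaab' → match
G. 'bb' → match
H. 'bbba' → match

B, C, E, F, G, H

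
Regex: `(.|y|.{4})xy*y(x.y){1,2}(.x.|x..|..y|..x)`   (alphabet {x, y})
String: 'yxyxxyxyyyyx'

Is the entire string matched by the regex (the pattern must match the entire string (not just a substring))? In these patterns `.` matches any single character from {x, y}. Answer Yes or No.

Yes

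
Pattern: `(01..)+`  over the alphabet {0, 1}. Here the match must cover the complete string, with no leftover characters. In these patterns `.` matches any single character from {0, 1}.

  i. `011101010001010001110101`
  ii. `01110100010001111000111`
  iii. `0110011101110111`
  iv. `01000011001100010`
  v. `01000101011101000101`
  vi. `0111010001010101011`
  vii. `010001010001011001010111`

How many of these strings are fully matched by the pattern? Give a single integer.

2

i → no match
ii → no match
iii → match
iv → no match
v → match
vi → no match
vii → no match
Total matched: 2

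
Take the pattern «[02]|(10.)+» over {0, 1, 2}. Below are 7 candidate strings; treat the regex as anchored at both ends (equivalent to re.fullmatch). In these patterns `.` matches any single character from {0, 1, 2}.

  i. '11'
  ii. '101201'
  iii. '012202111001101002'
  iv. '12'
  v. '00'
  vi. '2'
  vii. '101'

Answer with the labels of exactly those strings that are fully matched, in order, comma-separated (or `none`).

i → no match
ii → no match
iii → no match
iv → no match
v → no match
vi → match
vii → match

vi, vii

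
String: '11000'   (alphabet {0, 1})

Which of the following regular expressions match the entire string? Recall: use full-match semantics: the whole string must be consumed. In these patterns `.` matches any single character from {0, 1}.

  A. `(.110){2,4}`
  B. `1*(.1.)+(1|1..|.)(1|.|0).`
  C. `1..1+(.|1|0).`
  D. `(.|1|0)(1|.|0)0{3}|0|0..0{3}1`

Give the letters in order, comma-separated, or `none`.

D

A → no match — must end with '110'
B → no match
C → no match
D → match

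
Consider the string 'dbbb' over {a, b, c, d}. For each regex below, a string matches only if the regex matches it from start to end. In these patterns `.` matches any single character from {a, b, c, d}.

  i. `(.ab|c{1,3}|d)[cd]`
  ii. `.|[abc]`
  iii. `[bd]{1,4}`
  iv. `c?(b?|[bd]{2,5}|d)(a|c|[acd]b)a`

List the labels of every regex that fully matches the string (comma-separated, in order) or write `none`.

iii

i → no match
ii → no match
iii → match
iv → no match — must end with 'a'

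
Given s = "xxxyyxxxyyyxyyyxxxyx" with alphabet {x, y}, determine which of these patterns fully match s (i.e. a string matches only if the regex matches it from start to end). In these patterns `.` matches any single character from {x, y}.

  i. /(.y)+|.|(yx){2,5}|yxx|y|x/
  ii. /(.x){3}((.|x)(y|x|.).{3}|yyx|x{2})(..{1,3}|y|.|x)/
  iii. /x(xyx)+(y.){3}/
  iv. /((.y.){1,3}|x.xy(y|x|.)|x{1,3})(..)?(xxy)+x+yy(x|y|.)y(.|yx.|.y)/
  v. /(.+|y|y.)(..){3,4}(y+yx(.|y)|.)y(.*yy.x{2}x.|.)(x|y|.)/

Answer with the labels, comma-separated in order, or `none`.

v

i → no match
ii → no match
iii → no match — must start with "xxyx"
iv → no match
v → match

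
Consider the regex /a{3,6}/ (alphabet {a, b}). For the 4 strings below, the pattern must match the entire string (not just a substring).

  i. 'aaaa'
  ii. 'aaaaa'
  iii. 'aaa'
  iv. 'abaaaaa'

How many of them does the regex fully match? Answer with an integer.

3

i → match
ii → match
iii → match
iv → no match
Total matched: 3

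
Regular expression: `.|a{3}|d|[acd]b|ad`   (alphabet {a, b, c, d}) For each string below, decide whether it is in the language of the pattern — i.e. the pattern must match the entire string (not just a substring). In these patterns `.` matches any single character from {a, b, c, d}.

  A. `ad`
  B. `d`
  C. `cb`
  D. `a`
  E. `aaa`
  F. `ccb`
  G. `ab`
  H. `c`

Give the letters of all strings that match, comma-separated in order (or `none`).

A → match
B → match
C → match
D → match
E → match
F → no match
G → match
H → match

A, B, C, D, E, G, H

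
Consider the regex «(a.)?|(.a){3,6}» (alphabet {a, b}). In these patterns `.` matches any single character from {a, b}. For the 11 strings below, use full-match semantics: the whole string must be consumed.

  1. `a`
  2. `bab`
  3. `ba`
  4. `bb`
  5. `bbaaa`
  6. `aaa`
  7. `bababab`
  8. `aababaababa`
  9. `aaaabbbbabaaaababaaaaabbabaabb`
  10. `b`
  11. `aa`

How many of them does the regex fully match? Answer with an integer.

1

1 → no match
2 → no match
3 → no match
4 → no match
5 → no match
6 → no match
7 → no match
8 → no match
9 → no match
10 → no match
11 → match
Total matched: 1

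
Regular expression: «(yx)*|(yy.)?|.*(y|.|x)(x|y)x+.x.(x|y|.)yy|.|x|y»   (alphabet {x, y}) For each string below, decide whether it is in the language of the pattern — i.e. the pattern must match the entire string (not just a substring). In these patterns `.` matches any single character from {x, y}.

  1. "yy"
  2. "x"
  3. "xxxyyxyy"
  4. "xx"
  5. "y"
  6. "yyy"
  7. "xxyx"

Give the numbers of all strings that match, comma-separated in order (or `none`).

1 → no match
2 → match
3 → no match
4 → no match
5 → match
6 → match
7 → no match

2, 5, 6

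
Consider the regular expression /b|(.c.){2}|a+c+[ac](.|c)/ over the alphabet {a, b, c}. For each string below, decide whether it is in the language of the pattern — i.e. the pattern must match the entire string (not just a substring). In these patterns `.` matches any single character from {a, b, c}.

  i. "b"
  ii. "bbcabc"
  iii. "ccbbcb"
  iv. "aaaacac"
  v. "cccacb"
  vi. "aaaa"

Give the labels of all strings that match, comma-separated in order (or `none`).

i, iii, iv, v

i → match
ii → no match
iii → match
iv → match
v → match
vi → no match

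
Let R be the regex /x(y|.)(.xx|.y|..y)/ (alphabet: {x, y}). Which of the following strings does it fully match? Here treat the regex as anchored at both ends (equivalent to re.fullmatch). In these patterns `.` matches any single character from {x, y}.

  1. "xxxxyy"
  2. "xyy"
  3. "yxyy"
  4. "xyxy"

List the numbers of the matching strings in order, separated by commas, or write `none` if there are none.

1 → no match
2 → no match
3 → no match — must start with "x"
4 → match

4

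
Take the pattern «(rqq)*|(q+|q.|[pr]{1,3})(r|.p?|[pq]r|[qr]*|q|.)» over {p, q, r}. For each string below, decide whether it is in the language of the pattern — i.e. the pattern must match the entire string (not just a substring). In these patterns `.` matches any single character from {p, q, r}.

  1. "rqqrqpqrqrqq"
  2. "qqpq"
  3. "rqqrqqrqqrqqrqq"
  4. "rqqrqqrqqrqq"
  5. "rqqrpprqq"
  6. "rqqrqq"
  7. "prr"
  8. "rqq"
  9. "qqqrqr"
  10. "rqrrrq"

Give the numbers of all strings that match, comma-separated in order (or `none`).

1 → no match
2 → no match
3 → match
4 → match
5 → no match
6 → match
7 → match
8 → match
9 → match
10 → match

3, 4, 6, 7, 8, 9, 10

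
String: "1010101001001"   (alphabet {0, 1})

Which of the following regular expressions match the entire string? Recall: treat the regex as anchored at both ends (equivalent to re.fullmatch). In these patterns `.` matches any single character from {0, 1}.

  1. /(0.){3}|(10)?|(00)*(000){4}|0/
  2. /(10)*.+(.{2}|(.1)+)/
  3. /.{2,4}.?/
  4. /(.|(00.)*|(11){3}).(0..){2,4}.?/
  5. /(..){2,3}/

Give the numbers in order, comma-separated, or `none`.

2

1 → no match
2 → match
3 → no match
4 → no match
5 → no match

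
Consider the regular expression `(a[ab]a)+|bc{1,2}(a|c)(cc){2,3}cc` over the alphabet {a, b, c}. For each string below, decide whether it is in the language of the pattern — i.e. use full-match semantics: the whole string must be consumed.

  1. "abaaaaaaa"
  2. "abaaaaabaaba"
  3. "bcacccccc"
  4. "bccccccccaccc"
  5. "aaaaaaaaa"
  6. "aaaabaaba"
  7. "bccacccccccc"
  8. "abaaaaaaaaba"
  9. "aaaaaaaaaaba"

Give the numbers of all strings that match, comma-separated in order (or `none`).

1 → match
2 → match
3 → match
4 → no match
5 → match
6 → match
7 → match
8 → match
9 → match

1, 2, 3, 5, 6, 7, 8, 9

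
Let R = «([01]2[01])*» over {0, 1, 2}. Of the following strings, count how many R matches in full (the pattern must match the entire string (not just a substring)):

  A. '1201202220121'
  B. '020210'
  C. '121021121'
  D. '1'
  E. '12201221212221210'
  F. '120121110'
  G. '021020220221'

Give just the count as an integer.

A → no match
B → no match
C → match
D → no match
E → no match
F → no match
G → no match
Total matched: 1

1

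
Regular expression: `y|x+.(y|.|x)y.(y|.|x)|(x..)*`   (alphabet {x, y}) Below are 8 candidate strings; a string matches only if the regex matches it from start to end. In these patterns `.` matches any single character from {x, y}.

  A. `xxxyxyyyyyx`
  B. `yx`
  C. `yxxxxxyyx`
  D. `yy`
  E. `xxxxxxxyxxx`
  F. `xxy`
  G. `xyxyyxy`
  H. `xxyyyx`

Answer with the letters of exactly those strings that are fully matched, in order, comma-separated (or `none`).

A → no match
B → no match
C → no match
D → no match
E → no match
F → match
G → no match
H → match

F, H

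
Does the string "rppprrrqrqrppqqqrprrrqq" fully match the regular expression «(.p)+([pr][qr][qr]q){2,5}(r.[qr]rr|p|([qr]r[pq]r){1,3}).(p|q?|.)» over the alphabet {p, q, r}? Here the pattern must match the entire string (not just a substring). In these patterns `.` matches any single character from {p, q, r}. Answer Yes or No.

No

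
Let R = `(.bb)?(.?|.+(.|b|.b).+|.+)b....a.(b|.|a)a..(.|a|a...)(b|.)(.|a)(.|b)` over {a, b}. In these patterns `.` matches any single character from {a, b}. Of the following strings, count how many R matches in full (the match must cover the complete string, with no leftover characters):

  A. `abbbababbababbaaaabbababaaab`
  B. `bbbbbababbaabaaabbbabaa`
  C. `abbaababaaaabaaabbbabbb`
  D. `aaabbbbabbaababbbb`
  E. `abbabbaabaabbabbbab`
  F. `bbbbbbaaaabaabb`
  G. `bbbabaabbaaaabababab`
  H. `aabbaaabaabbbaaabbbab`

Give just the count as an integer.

0

A → no match
B → no match
C → no match
D → no match
E → no match
F → no match
G → no match
H → no match
Total matched: 0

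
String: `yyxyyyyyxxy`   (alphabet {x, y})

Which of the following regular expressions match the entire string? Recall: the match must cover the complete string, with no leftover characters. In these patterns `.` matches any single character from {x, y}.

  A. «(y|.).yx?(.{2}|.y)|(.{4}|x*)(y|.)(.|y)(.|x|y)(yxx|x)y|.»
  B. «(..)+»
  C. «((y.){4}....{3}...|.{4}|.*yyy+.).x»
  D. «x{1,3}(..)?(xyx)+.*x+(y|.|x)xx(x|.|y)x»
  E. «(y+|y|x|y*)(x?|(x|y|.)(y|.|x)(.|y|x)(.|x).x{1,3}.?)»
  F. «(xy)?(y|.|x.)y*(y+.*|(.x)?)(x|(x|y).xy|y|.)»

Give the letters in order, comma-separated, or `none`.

A → match
B → no match
C → no match — must end with `x`
D → no match — must start with `x`
E → no match
F → match

A, F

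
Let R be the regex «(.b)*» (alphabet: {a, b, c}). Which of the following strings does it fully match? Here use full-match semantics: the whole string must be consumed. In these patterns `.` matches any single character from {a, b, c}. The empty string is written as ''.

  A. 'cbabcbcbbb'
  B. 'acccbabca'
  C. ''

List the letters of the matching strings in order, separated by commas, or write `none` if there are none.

A. 'cbabcbcbbb' → match
B. 'acccbabca' → no match
C. '' → match

A, C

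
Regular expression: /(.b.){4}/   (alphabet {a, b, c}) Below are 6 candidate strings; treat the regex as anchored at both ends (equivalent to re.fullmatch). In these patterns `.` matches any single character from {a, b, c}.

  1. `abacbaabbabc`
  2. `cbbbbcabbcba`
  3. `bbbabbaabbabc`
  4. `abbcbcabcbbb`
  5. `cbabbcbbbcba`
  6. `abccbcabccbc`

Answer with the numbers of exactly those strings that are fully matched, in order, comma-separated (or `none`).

1. `abacbaabbabc` → match
2. `cbbbbcabbcba` → match
3 → no match
4. `abbcbcabcbbb` → match
5. `cbabbcbbbcba` → match
6. `abccbcabccbc` → match

1, 2, 4, 5, 6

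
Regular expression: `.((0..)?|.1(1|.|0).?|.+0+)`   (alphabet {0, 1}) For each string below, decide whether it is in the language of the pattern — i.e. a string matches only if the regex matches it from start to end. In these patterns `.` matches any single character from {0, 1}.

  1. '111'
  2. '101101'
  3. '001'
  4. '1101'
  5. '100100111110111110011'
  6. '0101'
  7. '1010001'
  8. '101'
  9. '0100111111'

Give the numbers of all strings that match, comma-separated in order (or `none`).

none

1 → no match
2 → no match
3 → no match
4 → no match
5 → no match
6 → no match
7 → no match
8 → no match
9 → no match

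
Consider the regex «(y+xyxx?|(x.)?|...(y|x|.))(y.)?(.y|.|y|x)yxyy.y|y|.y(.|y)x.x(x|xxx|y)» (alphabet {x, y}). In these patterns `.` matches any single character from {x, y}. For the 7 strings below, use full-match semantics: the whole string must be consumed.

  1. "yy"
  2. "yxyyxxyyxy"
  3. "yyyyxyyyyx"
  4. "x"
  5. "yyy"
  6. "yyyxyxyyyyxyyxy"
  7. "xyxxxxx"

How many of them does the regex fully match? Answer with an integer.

1 → no match
2 → no match
3 → no match
4 → no match
5 → no match
6 → match
7 → match
Total matched: 2

2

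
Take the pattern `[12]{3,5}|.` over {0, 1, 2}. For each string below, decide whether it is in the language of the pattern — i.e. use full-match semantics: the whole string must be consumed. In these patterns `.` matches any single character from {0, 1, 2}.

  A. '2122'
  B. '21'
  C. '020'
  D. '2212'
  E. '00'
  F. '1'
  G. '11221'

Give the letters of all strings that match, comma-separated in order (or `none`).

A. '2122' → match
B. '21' → no match
C. '020' → no match
D. '2212' → match
E. '00' → no match
F. '1' → match
G. '11221' → match

A, D, F, G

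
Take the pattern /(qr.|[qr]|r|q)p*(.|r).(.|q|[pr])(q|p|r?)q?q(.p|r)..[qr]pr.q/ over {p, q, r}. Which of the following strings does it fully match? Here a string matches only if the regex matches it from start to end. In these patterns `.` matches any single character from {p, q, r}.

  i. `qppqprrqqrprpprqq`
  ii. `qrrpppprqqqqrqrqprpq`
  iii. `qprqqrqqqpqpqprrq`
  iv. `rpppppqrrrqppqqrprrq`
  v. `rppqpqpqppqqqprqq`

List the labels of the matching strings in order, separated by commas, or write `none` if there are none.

ii, iii, iv, v

i → no match
ii → match
iii → match
iv → match
v → match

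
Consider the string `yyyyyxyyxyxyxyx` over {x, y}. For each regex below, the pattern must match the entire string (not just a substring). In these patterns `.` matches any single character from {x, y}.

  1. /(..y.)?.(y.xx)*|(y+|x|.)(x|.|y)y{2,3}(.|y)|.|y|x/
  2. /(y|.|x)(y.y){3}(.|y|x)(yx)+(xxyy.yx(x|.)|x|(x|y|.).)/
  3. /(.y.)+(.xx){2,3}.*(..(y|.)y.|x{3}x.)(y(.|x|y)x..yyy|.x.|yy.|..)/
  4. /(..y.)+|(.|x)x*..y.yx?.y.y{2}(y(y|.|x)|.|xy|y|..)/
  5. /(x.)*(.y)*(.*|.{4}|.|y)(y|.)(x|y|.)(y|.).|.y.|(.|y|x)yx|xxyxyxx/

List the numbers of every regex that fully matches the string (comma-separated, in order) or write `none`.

1 → no match
2 → match
3 → no match
4 → no match
5 → match

2, 5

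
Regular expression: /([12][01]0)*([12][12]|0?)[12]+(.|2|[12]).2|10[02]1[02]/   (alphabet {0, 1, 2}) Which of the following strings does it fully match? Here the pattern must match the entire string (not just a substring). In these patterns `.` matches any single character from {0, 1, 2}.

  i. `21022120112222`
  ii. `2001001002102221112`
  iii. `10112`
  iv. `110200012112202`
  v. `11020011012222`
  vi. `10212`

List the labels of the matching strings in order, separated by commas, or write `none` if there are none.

ii, iv, v, vi

i → no match
ii → match
iii. `10112` → no match
iv → match
v → match
vi. `10212` → match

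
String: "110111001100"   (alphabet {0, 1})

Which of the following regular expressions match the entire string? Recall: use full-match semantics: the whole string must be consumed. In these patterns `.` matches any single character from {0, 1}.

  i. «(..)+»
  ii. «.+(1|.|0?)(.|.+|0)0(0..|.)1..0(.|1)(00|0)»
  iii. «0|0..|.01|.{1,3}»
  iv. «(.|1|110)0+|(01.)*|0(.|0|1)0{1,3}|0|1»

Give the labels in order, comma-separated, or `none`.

i → match
ii → no match
iii → no match
iv → no match

i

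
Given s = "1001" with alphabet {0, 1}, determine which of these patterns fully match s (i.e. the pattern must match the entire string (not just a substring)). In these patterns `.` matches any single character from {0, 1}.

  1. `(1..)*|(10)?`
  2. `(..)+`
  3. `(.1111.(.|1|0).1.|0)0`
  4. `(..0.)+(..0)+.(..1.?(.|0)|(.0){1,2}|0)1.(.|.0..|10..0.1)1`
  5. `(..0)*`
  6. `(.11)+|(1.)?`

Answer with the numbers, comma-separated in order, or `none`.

2

1 → no match
2 → match
3 → no match — must end with "0"
4 → no match
5 → no match
6 → no match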